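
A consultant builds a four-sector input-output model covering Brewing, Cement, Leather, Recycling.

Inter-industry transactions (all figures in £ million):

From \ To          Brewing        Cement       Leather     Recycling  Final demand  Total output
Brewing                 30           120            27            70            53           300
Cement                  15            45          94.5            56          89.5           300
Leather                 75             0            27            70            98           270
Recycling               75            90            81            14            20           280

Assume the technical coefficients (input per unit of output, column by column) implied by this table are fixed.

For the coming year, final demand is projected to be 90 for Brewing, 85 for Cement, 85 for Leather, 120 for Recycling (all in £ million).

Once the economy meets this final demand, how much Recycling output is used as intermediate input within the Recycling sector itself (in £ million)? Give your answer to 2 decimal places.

z_RR = 23.55

Technical coefficients a_ij = z_ij / X_j:
  a_BB = 30/300 = 0.10, a_CB = 15/300 = 0.05, a_LB = 75/300 = 0.25, a_RB = 75/300 = 0.25
  a_BC = 120/300 = 0.40, a_CC = 45/300 = 0.15, a_LC = 0/300 = 0.00, a_RC = 90/300 = 0.30
  a_BL = 27/270 = 0.10, a_CL = 94.5/270 = 0.35, a_LL = 27/270 = 0.10, a_RL = 81/270 = 0.30
  a_BR = 70/280 = 0.25, a_CR = 56/280 = 0.20, a_LR = 70/280 = 0.25, a_RR = 14/280 = 0.05
I − A =
  [   0.90    -0.40    -0.10    -0.25]
  [  -0.05     0.85    -0.35    -0.20]
  [  -0.25     0.00     0.90    -0.25]
  [  -0.25    -0.30    -0.30     0.95]
Compute the cofactors C_ij = (−1)^(i+j)·(3×3 minor ij) of I−A; the adjugate is their transpose:
adj(I−A) = Cᵀ =
  [ 0.582750   0.387000   0.321750   0.319500]
  [ 0.204000   0.597000   0.344875   0.270125]
  [ 0.243750   0.206250   0.576875   0.259375]
  [ 0.294750   0.355500   0.375750   0.614250]
det(I−A) = Σ_j (I−A)_1j·C_1j = (0.90)(0.582750) + (-0.40)(0.204000) + (-0.10)(0.243750) + (-0.25)(0.294750) = 0.3448125
(I − A)⁻¹ = adj(I−A) / det(I−A) ≈
  [   1.6900     1.1223     0.9331     0.9266]
  [   0.5916     1.7314     1.0002     0.7834]
  [   0.7069     0.5982     1.6730     0.7522]
  [   0.8548     1.0310     1.0897     1.7814]
First solve x = (I − A)⁻¹ d = adj(I−A)·d / det(I−A); in particular x_R = (0.294750·90 + 0.355500·85 + 0.375750·85 + 0.614250·120) / 0.3448125 = 162.39375 / 0.3448125 ≈ 470.9625.
Intermediate flow from R to R: z_RR = a_RR · x_R = 0.05 × 162.39375 / 0.3448125 = 8.1196875 / 0.3448125 ≈ 23.55.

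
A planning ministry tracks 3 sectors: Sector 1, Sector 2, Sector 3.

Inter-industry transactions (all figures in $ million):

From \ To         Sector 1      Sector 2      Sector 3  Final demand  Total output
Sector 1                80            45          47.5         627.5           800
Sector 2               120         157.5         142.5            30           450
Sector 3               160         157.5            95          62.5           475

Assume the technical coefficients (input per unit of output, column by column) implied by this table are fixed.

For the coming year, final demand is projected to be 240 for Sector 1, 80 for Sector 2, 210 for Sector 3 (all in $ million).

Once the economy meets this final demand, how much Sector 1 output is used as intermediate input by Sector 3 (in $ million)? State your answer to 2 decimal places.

z_13 = 56.43

Technical coefficients a_ij = z_ij / X_j:
  a_11 = 80/800 = 0.10, a_21 = 120/800 = 0.15, a_31 = 160/800 = 0.20
  a_12 = 45/450 = 0.10, a_22 = 157.5/450 = 0.35, a_32 = 157.5/450 = 0.35
  a_13 = 47.5/475 = 0.10, a_23 = 142.5/475 = 0.30, a_33 = 95/475 = 0.20
I − A =
  [   0.90    -0.10    -0.10]
  [  -0.15     0.65    -0.30]
  [  -0.20    -0.35     0.80]
Cofactors of I−A, C_ij = (−1)^(i+j)·(minor ij) (rows/columns in the sector order above):
  C_11 = (0.65)(0.80) − (-0.30)(-0.35) = 0.4150
  C_12 = −[(-0.15)(0.80) − (-0.30)(-0.20)] = 0.1800
  C_13 = (-0.15)(-0.35) − (0.65)(-0.20) = 0.1825
  C_21 = −[(-0.10)(0.80) − (-0.10)(-0.35)] = 0.1150
  C_22 = (0.90)(0.80) − (-0.10)(-0.20) = 0.7000
  C_23 = −[(0.90)(-0.35) − (-0.10)(-0.20)] = 0.3350
  C_31 = (-0.10)(-0.30) − (-0.10)(0.65) = 0.0950
  C_32 = −[(0.90)(-0.30) − (-0.10)(-0.15)] = 0.2850
  C_33 = (0.90)(0.65) − (-0.10)(-0.15) = 0.5700
det(I−A) = Σ_j (I−A)_1j·C_1j = (0.90)(0.4150) + (-0.10)(0.1800) + (-0.10)(0.1825) = 0.33725
adj(I−A) = Cᵀ =
  [ 0.4150   0.1150   0.0950]
  [ 0.1800   0.7000   0.2850]
  [ 0.1825   0.3350   0.5700]
(I − A)⁻¹ = adj(I−A) / det(I−A) ≈
  [   1.2305     0.3410     0.2817]
  [   0.5337     2.0756     0.8451]
  [   0.5411     0.9933     1.6901]
First solve x = (I − A)⁻¹ d = adj(I−A)·d / det(I−A); in particular x_3 = (0.1825·240 + 0.3350·80 + 0.5700·210) / 0.33725 = 190.30 / 0.33725 ≈ 564.2698.
Intermediate flow from 1 to 3: z_13 = a_13 · x_3 = 0.10 × 190.30 / 0.33725 = 19.03 / 0.33725 ≈ 56.43.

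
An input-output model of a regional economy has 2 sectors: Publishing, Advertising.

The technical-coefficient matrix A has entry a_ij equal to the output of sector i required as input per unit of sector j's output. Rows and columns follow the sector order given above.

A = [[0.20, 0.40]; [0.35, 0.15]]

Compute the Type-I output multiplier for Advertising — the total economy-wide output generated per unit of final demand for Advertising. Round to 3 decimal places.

I − A =
  [   0.80    -0.40]
  [  -0.35     0.85]
det(I−A) = (0.80)(0.85) − (-0.40)(-0.35) = 0.5400
adj(I−A) = [[0.85, 0.40], [0.35, 0.80]]
(I − A)⁻¹ = adj(I−A) / det(I−A) ≈
  [   1.5741     0.7407]
  [   0.6481     1.4815]
The output multiplier for sector j is the column-j sum of the Leontief inverse (I − A)⁻¹ = adj(I−A) / det(I−A).
Column 2 of adj(I−A): (0.40, 0.80); det(I−A) = 0.5400.
m_2 = (0.40 + 0.80) / 0.5400 = 1.20 / 0.5400 ≈ 2.222.

m_2 = 2.222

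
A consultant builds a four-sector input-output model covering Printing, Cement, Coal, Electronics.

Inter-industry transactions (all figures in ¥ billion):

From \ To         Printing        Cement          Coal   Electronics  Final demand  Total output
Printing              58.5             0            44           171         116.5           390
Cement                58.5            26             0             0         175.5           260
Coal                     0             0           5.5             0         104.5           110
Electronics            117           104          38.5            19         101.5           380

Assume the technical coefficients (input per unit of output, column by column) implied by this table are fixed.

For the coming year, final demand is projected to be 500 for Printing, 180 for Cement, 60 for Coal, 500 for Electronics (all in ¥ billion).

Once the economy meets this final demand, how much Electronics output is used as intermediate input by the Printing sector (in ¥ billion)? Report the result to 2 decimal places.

Technical coefficients a_ij = z_ij / X_j:
  a_11 = 58.5/390 = 0.15, a_21 = 58.5/390 = 0.15, a_31 = 0/390 = 0.00, a_41 = 117/390 = 0.30
  a_12 = 0/260 = 0.00, a_22 = 26/260 = 0.10, a_32 = 0/260 = 0.00, a_42 = 104/260 = 0.40
  a_13 = 44/110 = 0.40, a_23 = 0/110 = 0.00, a_33 = 5.5/110 = 0.05, a_43 = 38.5/110 = 0.35
  a_14 = 171/380 = 0.45, a_24 = 0/380 = 0.00, a_34 = 0/380 = 0.00, a_44 = 19/380 = 0.05
I − A =
  [   0.85     0.00    -0.40    -0.45]
  [  -0.15     0.90     0.00     0.00]
  [   0.00     0.00     0.95     0.00]
  [  -0.30    -0.40    -0.35     0.95]
Compute the cofactors C_ij = (−1)^(i+j)·(3×3 minor ij) of I−A; the adjugate is their transpose:
adj(I−A) = Cᵀ =
  [ 0.812250   0.171000   0.483750   0.384750]
  [ 0.135375   0.638875   0.080625   0.064125]
  [ 0.000000   0.000000   0.578250   0.000000]
  [ 0.313500   0.323000   0.399750   0.726750]
det(I−A) = Σ_j (I−A)_1j·C_1j = (0.85)(0.812250) + (0.00)(0.135375) + (-0.40)(0.000000) + (-0.45)(0.313500) = 0.5493375
(I − A)⁻¹ = adj(I−A) / det(I−A) ≈
  [   1.4786     0.3113     0.8806     0.7004]
  [   0.2464     1.1630     0.1468     0.1167]
  [   0.0000     0.0000     1.0526     0.0000]
  [   0.5707     0.5880     0.7277     1.3230]
First solve x = (I − A)⁻¹ d = adj(I−A)·d / det(I−A); in particular x_1 = (0.812250·500 + 0.171000·180 + 0.483750·60 + 0.384750·500) / 0.5493375 = 658.305 / 0.5493375 ≈ 1198.3617.
Intermediate flow from 4 to 1: z_41 = a_41 · x_1 = 0.30 × 658.305 / 0.5493375 = 197.4915 / 0.5493375 ≈ 359.51.

z_41 = 359.51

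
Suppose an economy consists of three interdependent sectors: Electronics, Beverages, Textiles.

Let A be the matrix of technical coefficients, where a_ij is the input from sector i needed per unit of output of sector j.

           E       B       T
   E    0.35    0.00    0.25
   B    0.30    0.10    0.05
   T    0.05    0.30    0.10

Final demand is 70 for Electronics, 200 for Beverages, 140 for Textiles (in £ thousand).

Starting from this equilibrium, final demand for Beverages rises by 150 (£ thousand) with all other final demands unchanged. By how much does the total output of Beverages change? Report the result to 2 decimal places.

I − A =
  [   0.65     0.00    -0.25]
  [  -0.30     0.90    -0.05]
  [  -0.05    -0.30     0.90]
Cofactors of I−A, C_ij = (−1)^(i+j)·(minor ij) (rows/columns in the sector order above):
  C_11 = (0.90)(0.90) − (-0.05)(-0.30) = 0.7950
  C_12 = −[(-0.30)(0.90) − (-0.05)(-0.05)] = 0.2725
  C_13 = (-0.30)(-0.30) − (0.90)(-0.05) = 0.1350
  C_21 = −[(0.00)(0.90) − (-0.25)(-0.30)] = 0.0750
  C_22 = (0.65)(0.90) − (-0.25)(-0.05) = 0.5725
  C_23 = −[(0.65)(-0.30) − (0.00)(-0.05)] = 0.1950
  C_31 = (0.00)(-0.05) − (-0.25)(0.90) = 0.2250
  C_32 = −[(0.65)(-0.05) − (-0.25)(-0.30)] = 0.1075
  C_33 = (0.65)(0.90) − (0.00)(-0.30) = 0.5850
det(I−A) = Σ_j (I−A)_1j·C_1j = (0.65)(0.7950) + (0.00)(0.2725) + (-0.25)(0.1350) = 0.4830
adj(I−A) = Cᵀ =
  [ 0.7950   0.0750   0.2250]
  [ 0.2725   0.5725   0.1075]
  [ 0.1350   0.1950   0.5850]
(I − A)⁻¹ = adj(I−A) / det(I−A) ≈
  [   1.6460     0.1553     0.4658]
  [   0.5642     1.1853     0.2226]
  [   0.2795     0.4037     1.2112]
Δx = (I − A)⁻¹ Δd with Δd having +150 in the Beverages component and 0 elsewhere.
So Δx_B = L_BB · (+150), where L_BB = adj(I−A)_BB / det(I−A) = 0.5725 / 0.4830.
Δx_B = 0.5725 × (+150) / 0.4830 = 85.875 / 0.4830 ≈ 177.80.

Δx_B = 177.80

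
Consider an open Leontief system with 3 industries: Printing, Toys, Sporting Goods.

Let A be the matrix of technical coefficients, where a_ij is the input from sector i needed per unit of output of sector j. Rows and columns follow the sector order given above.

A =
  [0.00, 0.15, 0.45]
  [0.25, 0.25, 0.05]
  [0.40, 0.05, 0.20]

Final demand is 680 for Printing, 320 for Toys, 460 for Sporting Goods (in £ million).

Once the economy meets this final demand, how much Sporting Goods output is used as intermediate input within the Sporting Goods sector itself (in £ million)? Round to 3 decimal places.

I − A =
  [   1.00    -0.15    -0.45]
  [  -0.25     0.75    -0.05]
  [  -0.40    -0.05     0.80]
Cofactors of I−A, C_ij = (−1)^(i+j)·(minor ij) (rows/columns in the sector order above):
  C_11 = (0.75)(0.80) − (-0.05)(-0.05) = 0.5975
  C_12 = −[(-0.25)(0.80) − (-0.05)(-0.40)] = 0.2200
  C_13 = (-0.25)(-0.05) − (0.75)(-0.40) = 0.3125
  C_21 = −[(-0.15)(0.80) − (-0.45)(-0.05)] = 0.1425
  C_22 = (1.00)(0.80) − (-0.45)(-0.40) = 0.6200
  C_23 = −[(1.00)(-0.05) − (-0.15)(-0.40)] = 0.1100
  C_31 = (-0.15)(-0.05) − (-0.45)(0.75) = 0.3450
  C_32 = −[(1.00)(-0.05) − (-0.45)(-0.25)] = 0.1625
  C_33 = (1.00)(0.75) − (-0.15)(-0.25) = 0.7125
det(I−A) = Σ_j (I−A)_1j·C_1j = (1.00)(0.5975) + (-0.15)(0.2200) + (-0.45)(0.3125) = 0.423875
adj(I−A) = Cᵀ =
  [ 0.5975   0.1425   0.3450]
  [ 0.2200   0.6200   0.1625]
  [ 0.3125   0.1100   0.7125]
(I − A)⁻¹ = adj(I−A) / det(I−A) ≈
  [   1.4096     0.3362     0.8139]
  [   0.5190     1.4627     0.3834]
  [   0.7372     0.2595     1.6809]
First solve x = (I − A)⁻¹ d = adj(I−A)·d / det(I−A); in particular x_3 = (0.3125·680 + 0.1100·320 + 0.7125·460) / 0.423875 = 575.45 / 0.423875 ≈ 1357.59363.
Intermediate flow from 3 to 3: z_33 = a_33 · x_3 = 0.20 × 575.45 / 0.423875 = 115.09 / 0.423875 ≈ 271.519.

z_33 = 271.519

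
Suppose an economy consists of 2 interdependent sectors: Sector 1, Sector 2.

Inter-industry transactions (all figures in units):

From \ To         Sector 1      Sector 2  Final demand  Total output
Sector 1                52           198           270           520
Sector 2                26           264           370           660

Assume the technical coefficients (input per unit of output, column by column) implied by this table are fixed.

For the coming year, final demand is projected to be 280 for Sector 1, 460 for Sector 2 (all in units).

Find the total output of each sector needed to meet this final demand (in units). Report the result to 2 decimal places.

x_1 = 582.86, x_2 = 815.24

Technical coefficients a_ij = z_ij / X_j:
  a_11 = 52/520 = 0.10, a_21 = 26/520 = 0.05
  a_12 = 198/660 = 0.30, a_22 = 264/660 = 0.40
I − A =
  [   0.90    -0.30]
  [  -0.05     0.60]
det(I−A) = (0.90)(0.60) − (-0.30)(-0.05) = 0.5250
adj(I−A) = [[0.60, 0.30], [0.05, 0.90]]
(I − A)⁻¹ = adj(I−A) / det(I−A) ≈
  [   1.1429     0.5714]
  [   0.0952     1.7143]
x = (I − A)⁻¹ d = adj(I−A)·d / det(I−A), with det(I−A) = 0.5250:
  x_1 = (0.60·280 + 0.30·460) / 0.5250 = 306.00 / 0.5250 ≈ 582.86
  x_2 = (0.05·280 + 0.90·460) / 0.5250 = 428.00 / 0.5250 ≈ 815.24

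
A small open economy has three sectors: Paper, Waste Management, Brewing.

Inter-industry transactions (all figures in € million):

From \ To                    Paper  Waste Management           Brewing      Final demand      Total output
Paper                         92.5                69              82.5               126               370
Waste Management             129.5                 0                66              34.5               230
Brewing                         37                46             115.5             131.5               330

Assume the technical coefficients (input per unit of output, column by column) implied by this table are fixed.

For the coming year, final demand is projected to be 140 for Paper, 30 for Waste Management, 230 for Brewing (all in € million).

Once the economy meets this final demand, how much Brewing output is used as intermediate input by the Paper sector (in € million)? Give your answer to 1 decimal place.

Technical coefficients a_ij = z_ij / X_j:
  a_11 = 92.5/370 = 0.25, a_21 = 129.5/370 = 0.35, a_31 = 37/370 = 0.10
  a_12 = 69/230 = 0.30, a_22 = 0/230 = 0.00, a_32 = 46/230 = 0.20
  a_13 = 82.5/330 = 0.25, a_23 = 66/330 = 0.20, a_33 = 115.5/330 = 0.35
I − A =
  [   0.75    -0.30    -0.25]
  [  -0.35     1.00    -0.20]
  [  -0.10    -0.20     0.65]
Cofactors of I−A, C_ij = (−1)^(i+j)·(minor ij) (rows/columns in the sector order above):
  C_11 = (1.00)(0.65) − (-0.20)(-0.20) = 0.6100
  C_12 = −[(-0.35)(0.65) − (-0.20)(-0.10)] = 0.2475
  C_13 = (-0.35)(-0.20) − (1.00)(-0.10) = 0.1700
  C_21 = −[(-0.30)(0.65) − (-0.25)(-0.20)] = 0.2450
  C_22 = (0.75)(0.65) − (-0.25)(-0.10) = 0.4625
  C_23 = −[(0.75)(-0.20) − (-0.30)(-0.10)] = 0.1800
  C_31 = (-0.30)(-0.20) − (-0.25)(1.00) = 0.3100
  C_32 = −[(0.75)(-0.20) − (-0.25)(-0.35)] = 0.2375
  C_33 = (0.75)(1.00) − (-0.30)(-0.35) = 0.6450
det(I−A) = Σ_j (I−A)_1j·C_1j = (0.75)(0.6100) + (-0.30)(0.2475) + (-0.25)(0.1700) = 0.34075
adj(I−A) = Cᵀ =
  [ 0.6100   0.2450   0.3100]
  [ 0.2475   0.4625   0.2375]
  [ 0.1700   0.1800   0.6450]
(I − A)⁻¹ = adj(I−A) / det(I−A) ≈
  [   1.7902     0.7190     0.9098]
  [   0.7263     1.3573     0.6970]
  [   0.4989     0.5282     1.8929]
First solve x = (I − A)⁻¹ d = adj(I−A)·d / det(I−A); in particular x_1 = (0.6100·140 + 0.2450·30 + 0.3100·230) / 0.34075 = 164.05 / 0.34075 ≈ 481.438.
Intermediate flow from 3 to 1: z_31 = a_31 · x_1 = 0.10 × 164.05 / 0.34075 = 16.405 / 0.34075 ≈ 48.1.

z_31 = 48.1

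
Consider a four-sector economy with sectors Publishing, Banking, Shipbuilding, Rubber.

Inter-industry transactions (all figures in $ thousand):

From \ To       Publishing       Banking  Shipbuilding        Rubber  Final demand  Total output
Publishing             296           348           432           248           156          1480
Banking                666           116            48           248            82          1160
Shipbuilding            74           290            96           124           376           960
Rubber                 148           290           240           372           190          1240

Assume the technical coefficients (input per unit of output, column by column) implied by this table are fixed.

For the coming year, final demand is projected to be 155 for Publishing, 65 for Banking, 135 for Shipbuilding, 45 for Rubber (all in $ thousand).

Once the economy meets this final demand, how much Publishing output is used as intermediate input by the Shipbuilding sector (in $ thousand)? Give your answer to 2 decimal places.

Technical coefficients a_ij = z_ij / X_j:
  a_11 = 296/1480 = 0.20, a_21 = 666/1480 = 0.45, a_31 = 74/1480 = 0.05, a_41 = 148/1480 = 0.10
  a_12 = 348/1160 = 0.30, a_22 = 116/1160 = 0.10, a_32 = 290/1160 = 0.25, a_42 = 290/1160 = 0.25
  a_13 = 432/960 = 0.45, a_23 = 48/960 = 0.05, a_33 = 96/960 = 0.10, a_43 = 240/960 = 0.25
  a_14 = 248/1240 = 0.20, a_24 = 248/1240 = 0.20, a_34 = 124/1240 = 0.10, a_44 = 372/1240 = 0.30
I − A =
  [   0.80    -0.30    -0.45    -0.20]
  [  -0.45     0.90    -0.05    -0.20]
  [  -0.05    -0.25     0.90    -0.10]
  [  -0.10    -0.25    -0.25     0.70]
Compute the cofactors C_ij = (−1)^(i+j)·(3×3 minor ij) of I−A; the adjugate is their transpose:
adj(I−A) = Cᵀ =
  [ 0.477000   0.329000   0.334000   0.278000]
  [ 0.295000   0.443250   0.240250   0.245250]
  [ 0.133000   0.171000   0.323000   0.133000]
  [ 0.221000   0.266375   0.248875   0.444875]
det(I−A) = Σ_j (I−A)_1j·C_1j = (0.80)(0.477000) + (-0.30)(0.295000) + (-0.45)(0.133000) + (-0.20)(0.221000) = 0.18905
(I − A)⁻¹ = adj(I−A) / det(I−A) ≈
  [   2.5231     1.7403     1.7667     1.4705]
  [   1.5604     2.3446     1.2708     1.2973]
  [   0.7035     0.9045     1.7085     0.7035]
  [   1.1690     1.4090     1.3165     2.3532]
First solve x = (I − A)⁻¹ d = adj(I−A)·d / det(I−A); in particular x_3 = (0.133000·155 + 0.171000·65 + 0.323000·135 + 0.133000·45) / 0.18905 = 81.32 / 0.18905 ≈ 430.1508.
Intermediate flow from 1 to 3: z_13 = a_13 · x_3 = 0.45 × 81.32 / 0.18905 = 36.594 / 0.18905 ≈ 193.57.

z_13 = 193.57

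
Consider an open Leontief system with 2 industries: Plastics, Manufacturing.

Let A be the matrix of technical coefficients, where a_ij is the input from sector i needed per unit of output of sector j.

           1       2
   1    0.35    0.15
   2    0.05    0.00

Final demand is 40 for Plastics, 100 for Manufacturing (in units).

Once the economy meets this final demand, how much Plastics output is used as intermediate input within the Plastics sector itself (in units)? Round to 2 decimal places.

z_11 = 29.96

I − A =
  [   0.65    -0.15]
  [  -0.05     1.00]
det(I−A) = (0.65)(1.00) − (-0.15)(-0.05) = 0.6425
adj(I−A) = [[1.00, 0.15], [0.05, 0.65]]
(I − A)⁻¹ = adj(I−A) / det(I−A) ≈
  [   1.5564     0.2335]
  [   0.0778     1.0117]
First solve x = (I − A)⁻¹ d = adj(I−A)·d / det(I−A); in particular x_1 = (1.00·40 + 0.15·100) / 0.6425 = 55.00 / 0.6425 ≈ 85.6031.
Intermediate flow from 1 to 1: z_11 = a_11 · x_1 = 0.35 × 55.00 / 0.6425 = 19.25 / 0.6425 ≈ 29.96.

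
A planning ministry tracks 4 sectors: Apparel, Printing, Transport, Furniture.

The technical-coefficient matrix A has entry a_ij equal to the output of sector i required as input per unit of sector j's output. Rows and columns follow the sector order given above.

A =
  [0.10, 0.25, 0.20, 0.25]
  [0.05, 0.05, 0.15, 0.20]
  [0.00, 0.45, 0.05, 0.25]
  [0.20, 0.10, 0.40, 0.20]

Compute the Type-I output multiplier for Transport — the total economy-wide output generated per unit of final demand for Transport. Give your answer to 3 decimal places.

I − A =
  [   0.90    -0.25    -0.20    -0.25]
  [  -0.05     0.95    -0.15    -0.20]
  [   0.00    -0.45     0.95    -0.25]
  [  -0.20    -0.10    -0.40     0.80]
Compute the cofactors C_ij = (−1)^(i+j)·(3×3 minor ij) of I−A; the adjugate is their transpose:
adj(I−A) = Cᵀ =
  [ 0.514250   0.310750   0.296750   0.331125]
  [ 0.078500   0.536500   0.193500   0.219125]
  [ 0.084750   0.336500   0.597250   0.297250]
  [ 0.180750   0.313000   0.397000   0.735125]
det(I−A) = Σ_j (I−A)_1j·C_1j = (0.90)(0.514250) + (-0.25)(0.078500) + (-0.20)(0.084750) + (-0.25)(0.180750) = 0.3810625
(I − A)⁻¹ = adj(I−A) / det(I−A) ≈
  [   1.3495     0.8155     0.7787     0.8690]
  [   0.2060     1.4079     0.5078     0.5750]
  [   0.2224     0.8831     1.5673     0.7801]
  [   0.4743     0.8214     1.0418     1.9291]
The output multiplier for sector j is the column-j sum of the Leontief inverse (I − A)⁻¹ = adj(I−A) / det(I−A).
Column T of adj(I−A): (0.296750, 0.193500, 0.597250, 0.397000); det(I−A) = 0.3810625.
m_T = (0.296750 + 0.193500 + 0.597250 + 0.397000) / 0.3810625 = 1.4845 / 0.3810625 ≈ 3.896.

m_T = 3.896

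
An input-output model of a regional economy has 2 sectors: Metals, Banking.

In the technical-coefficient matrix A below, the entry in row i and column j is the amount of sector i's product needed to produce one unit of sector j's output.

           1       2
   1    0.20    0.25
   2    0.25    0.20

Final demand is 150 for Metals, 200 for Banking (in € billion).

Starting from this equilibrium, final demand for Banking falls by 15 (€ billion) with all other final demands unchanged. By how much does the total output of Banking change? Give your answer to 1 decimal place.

Δx_2 = -20.8

I − A =
  [   0.80    -0.25]
  [  -0.25     0.80]
det(I−A) = (0.80)(0.80) − (-0.25)(-0.25) = 0.5775
adj(I−A) = [[0.80, 0.25], [0.25, 0.80]]
(I − A)⁻¹ = adj(I−A) / det(I−A) ≈
  [   1.3853     0.4329]
  [   0.4329     1.3853]
Δx = (I − A)⁻¹ Δd with Δd having -15 in the Banking component and 0 elsewhere.
So Δx_2 = L_22 · (-15), where L_22 = adj(I−A)_22 / det(I−A) = 0.80 / 0.5775.
Δx_2 = 0.80 × (-15) / 0.5775 = -12.00 / 0.5775 ≈ -20.8.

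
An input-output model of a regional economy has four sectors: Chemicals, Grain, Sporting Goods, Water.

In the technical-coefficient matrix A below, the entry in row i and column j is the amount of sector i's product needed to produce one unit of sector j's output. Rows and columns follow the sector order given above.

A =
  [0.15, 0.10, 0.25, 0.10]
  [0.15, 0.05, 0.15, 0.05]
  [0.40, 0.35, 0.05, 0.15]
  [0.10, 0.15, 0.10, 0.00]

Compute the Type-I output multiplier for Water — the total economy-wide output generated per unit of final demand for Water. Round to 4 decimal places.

m_4 = 1.7887

I − A =
  [   0.85    -0.10    -0.25    -0.10]
  [  -0.15     0.95    -0.15    -0.05]
  [  -0.40    -0.35     0.95    -0.15]
  [  -0.10    -0.15    -0.10     1.00]
Compute the cofactors C_ij = (−1)^(i+j)·(3×3 minor ij) of I−A; the adjugate is their transpose:
adj(I−A) = Cᵀ =
  [ 0.823500   0.204375   0.262875   0.132000]
  [ 0.209250   0.677500   0.170500   0.080375]
  [ 0.448875   0.360625   0.773875   0.179000]
  [ 0.158625   0.158125   0.129250   0.594125]
det(I−A) = Σ_j (I−A)_1j·C_1j = (0.85)(0.823500) + (-0.10)(0.209250) + (-0.25)(0.448875) + (-0.10)(0.158625) = 0.55096875
(I − A)⁻¹ = adj(I−A) / det(I−A) ≈
  [   1.49464     0.37094     0.47711     0.23958]
  [   0.37979     1.22965     0.30945     0.14588]
  [   0.81470     0.65453     1.40457     0.32488]
  [   0.28790     0.28699     0.23459     1.07833]
The output multiplier for sector j is the column-j sum of the Leontief inverse (I − A)⁻¹ = adj(I−A) / det(I−A).
Column 4 of adj(I−A): (0.132000, 0.080375, 0.179000, 0.594125); det(I−A) = 0.55096875.
m_4 = (0.132000 + 0.080375 + 0.179000 + 0.594125) / 0.55096875 = 0.9855 / 0.55096875 ≈ 1.7887.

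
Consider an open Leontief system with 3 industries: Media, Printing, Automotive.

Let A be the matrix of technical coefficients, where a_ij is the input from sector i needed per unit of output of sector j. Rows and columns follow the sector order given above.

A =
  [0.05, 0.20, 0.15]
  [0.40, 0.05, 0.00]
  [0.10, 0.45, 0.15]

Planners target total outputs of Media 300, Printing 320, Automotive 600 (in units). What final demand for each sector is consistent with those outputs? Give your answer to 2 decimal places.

I − A =
  [   0.95    -0.20    -0.15]
  [  -0.40     0.95     0.00]
  [  -0.10    -0.45     0.85]
d = (I − A) x:
  d_1 = (+0.95)·300 + (-0.20)·320 + (-0.15)·600 = 131.00
  d_2 = (-0.40)·300 + (+0.95)·320 + (+0.00)·600 = 184.00
  d_3 = (-0.10)·300 + (-0.45)·320 + (+0.85)·600 = 336.00

d_1 = 131.00, d_2 = 184.00, d_3 = 336.00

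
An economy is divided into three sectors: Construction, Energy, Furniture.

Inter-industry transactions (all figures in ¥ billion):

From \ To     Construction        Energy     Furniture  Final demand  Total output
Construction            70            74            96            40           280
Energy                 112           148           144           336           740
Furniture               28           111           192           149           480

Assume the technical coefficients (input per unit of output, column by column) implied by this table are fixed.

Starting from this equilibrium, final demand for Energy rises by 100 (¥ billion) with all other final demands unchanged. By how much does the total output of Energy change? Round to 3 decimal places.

Δx_2 = 158.525

Technical coefficients a_ij = z_ij / X_j:
  a_11 = 70/280 = 0.25, a_21 = 112/280 = 0.40, a_31 = 28/280 = 0.10
  a_12 = 74/740 = 0.10, a_22 = 148/740 = 0.20, a_32 = 111/740 = 0.15
  a_13 = 96/480 = 0.20, a_23 = 144/480 = 0.30, a_33 = 192/480 = 0.40
I − A =
  [   0.75    -0.10    -0.20]
  [  -0.40     0.80    -0.30]
  [  -0.10    -0.15     0.60]
Cofactors of I−A, C_ij = (−1)^(i+j)·(minor ij) (rows/columns in the sector order above):
  C_11 = (0.80)(0.60) − (-0.30)(-0.15) = 0.4350
  C_12 = −[(-0.40)(0.60) − (-0.30)(-0.10)] = 0.2700
  C_13 = (-0.40)(-0.15) − (0.80)(-0.10) = 0.1400
  C_21 = −[(-0.10)(0.60) − (-0.20)(-0.15)] = 0.0900
  C_22 = (0.75)(0.60) − (-0.20)(-0.10) = 0.4300
  C_23 = −[(0.75)(-0.15) − (-0.10)(-0.10)] = 0.1225
  C_31 = (-0.10)(-0.30) − (-0.20)(0.80) = 0.1900
  C_32 = −[(0.75)(-0.30) − (-0.20)(-0.40)] = 0.3050
  C_33 = (0.75)(0.80) − (-0.10)(-0.40) = 0.5600
det(I−A) = Σ_j (I−A)_1j·C_1j = (0.75)(0.4350) + (-0.10)(0.2700) + (-0.20)(0.1400) = 0.27125
adj(I−A) = Cᵀ =
  [ 0.4350   0.0900   0.1900]
  [ 0.2700   0.4300   0.3050]
  [ 0.1400   0.1225   0.5600]
(I − A)⁻¹ = adj(I−A) / det(I−A) ≈
  [   1.6037     0.3318     0.7005]
  [   0.9954     1.5853     1.1244]
  [   0.5161     0.4516     2.0645]
Δx = (I − A)⁻¹ Δd with Δd having +100 in the Energy component and 0 elsewhere.
So Δx_2 = L_22 · (+100), where L_22 = adj(I−A)_22 / det(I−A) = 0.4300 / 0.27125.
Δx_2 = 0.4300 × (+100) / 0.27125 = 43.00 / 0.27125 ≈ 158.525.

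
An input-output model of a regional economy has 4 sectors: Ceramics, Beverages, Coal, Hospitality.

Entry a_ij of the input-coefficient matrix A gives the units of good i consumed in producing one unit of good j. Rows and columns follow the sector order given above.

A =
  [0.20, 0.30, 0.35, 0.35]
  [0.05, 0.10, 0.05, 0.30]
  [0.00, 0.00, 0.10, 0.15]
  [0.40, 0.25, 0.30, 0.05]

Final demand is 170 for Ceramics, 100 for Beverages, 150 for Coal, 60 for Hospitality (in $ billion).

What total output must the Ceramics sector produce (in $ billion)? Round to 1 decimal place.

x_1 = 673.0

I − A =
  [   0.80    -0.30    -0.35    -0.35]
  [  -0.05     0.90    -0.05    -0.30]
  [   0.00     0.00     0.90    -0.15]
  [  -0.40    -0.25    -0.30     0.95]
Compute the cofactors C_ij = (−1)^(i+j)·(3×3 minor ij) of I−A; the adjugate is their transpose:
adj(I−A) = Cᵀ =
  [ 0.659625   0.334875   0.413125   0.414000]
  [ 0.151500   0.501000   0.166875   0.240375]
  [ 0.055875   0.048000   0.443375   0.105750]
  [ 0.335250   0.288000   0.357875   0.634500]
det(I−A) = Σ_j (I−A)_1j·C_1j = (0.80)(0.659625) + (-0.30)(0.151500) + (-0.35)(0.055875) + (-0.35)(0.335250) = 0.34535625
(I − A)⁻¹ = adj(I−A) / det(I−A) ≈
  [   1.9100     0.9697     1.1962     1.1988]
  [   0.4387     1.4507     0.4832     0.6960]
  [   0.1618     0.1390     1.2838     0.3062]
  [   0.9707     0.8339     1.0362     1.8372]
x = (I − A)⁻¹ d = adj(I−A)·d / det(I−A), with det(I−A) = 0.34535625:
  x_1 = (0.659625·170 + 0.334875·100 + 0.413125·150 + 0.414000·60) / 0.34535625 = 232.4325 / 0.34535625 ≈ 673.0
  x_2 = (0.151500·170 + 0.501000·100 + 0.166875·150 + 0.240375·60) / 0.34535625 = 115.30875 / 0.34535625 ≈ 333.9
  x_3 = (0.055875·170 + 0.048000·100 + 0.443375·150 + 0.105750·60) / 0.34535625 = 87.15 / 0.34535625 ≈ 252.3
  x_4 = (0.335250·170 + 0.288000·100 + 0.357875·150 + 0.634500·60) / 0.34535625 = 177.54375 / 0.34535625 ≈ 514.1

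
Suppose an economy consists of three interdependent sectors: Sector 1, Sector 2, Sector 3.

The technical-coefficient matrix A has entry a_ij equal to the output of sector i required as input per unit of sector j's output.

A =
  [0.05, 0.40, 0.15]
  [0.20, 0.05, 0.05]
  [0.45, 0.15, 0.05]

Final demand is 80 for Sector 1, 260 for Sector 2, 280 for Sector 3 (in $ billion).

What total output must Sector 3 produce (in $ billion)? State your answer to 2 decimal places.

I − A =
  [   0.95    -0.40    -0.15]
  [  -0.20     0.95    -0.05]
  [  -0.45    -0.15     0.95]
Cofactors of I−A, C_ij = (−1)^(i+j)·(minor ij) (rows/columns in the sector order above):
  C_11 = (0.95)(0.95) − (-0.05)(-0.15) = 0.8950
  C_12 = −[(-0.20)(0.95) − (-0.05)(-0.45)] = 0.2125
  C_13 = (-0.20)(-0.15) − (0.95)(-0.45) = 0.4575
  C_21 = −[(-0.40)(0.95) − (-0.15)(-0.15)] = 0.4025
  C_22 = (0.95)(0.95) − (-0.15)(-0.45) = 0.8350
  C_23 = −[(0.95)(-0.15) − (-0.40)(-0.45)] = 0.3225
  C_31 = (-0.40)(-0.05) − (-0.15)(0.95) = 0.1625
  C_32 = −[(0.95)(-0.05) − (-0.15)(-0.20)] = 0.0775
  C_33 = (0.95)(0.95) − (-0.40)(-0.20) = 0.8225
det(I−A) = Σ_j (I−A)_1j·C_1j = (0.95)(0.8950) + (-0.40)(0.2125) + (-0.15)(0.4575) = 0.696625
adj(I−A) = Cᵀ =
  [ 0.8950   0.4025   0.1625]
  [ 0.2125   0.8350   0.0775]
  [ 0.4575   0.3225   0.8225]
(I − A)⁻¹ = adj(I−A) / det(I−A) ≈
  [   1.2848     0.5778     0.2333]
  [   0.3050     1.1986     0.1113]
  [   0.6567     0.4629     1.1807]
x = (I − A)⁻¹ d = adj(I−A)·d / det(I−A), with det(I−A) = 0.696625:
  x_1 = (0.8950·80 + 0.4025·260 + 0.1625·280) / 0.696625 = 221.75 / 0.696625 ≈ 318.32
  x_2 = (0.2125·80 + 0.8350·260 + 0.0775·280) / 0.696625 = 255.80 / 0.696625 ≈ 367.20
  x_3 = (0.4575·80 + 0.3225·260 + 0.8225·280) / 0.696625 = 350.75 / 0.696625 ≈ 503.50

x_3 = 503.50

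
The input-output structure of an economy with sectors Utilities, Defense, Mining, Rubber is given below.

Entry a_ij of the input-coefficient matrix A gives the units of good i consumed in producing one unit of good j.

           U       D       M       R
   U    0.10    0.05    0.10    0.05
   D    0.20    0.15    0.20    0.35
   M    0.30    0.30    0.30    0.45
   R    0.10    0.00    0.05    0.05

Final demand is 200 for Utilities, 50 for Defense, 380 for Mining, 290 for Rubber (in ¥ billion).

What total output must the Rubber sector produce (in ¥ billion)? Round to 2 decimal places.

I − A =
  [   0.90    -0.05    -0.10    -0.05]
  [  -0.20     0.85    -0.20    -0.35]
  [  -0.30    -0.30     0.70    -0.45]
  [  -0.10     0.00    -0.05     0.95]
Compute the cofactors C_ij = (−1)^(i+j)·(3×3 minor ij) of I−A; the adjugate is their transpose:
adj(I−A) = Cᵀ =
  [ 0.483875   0.061375   0.093250   0.092250]
  [ 0.224250   0.541000   0.208750   0.310000]
  [ 0.348000   0.271500   0.711250   0.455250]
  [ 0.069250   0.020750   0.047250   0.440000]
det(I−A) = Σ_j (I−A)_1j·C_1j = (0.90)(0.483875) + (-0.05)(0.224250) + (-0.10)(0.348000) + (-0.05)(0.069250) = 0.3860125
(I − A)⁻¹ = adj(I−A) / det(I−A) ≈
  [   1.2535     0.1590     0.2416     0.2390]
  [   0.5809     1.4015     0.5408     0.8031]
  [   0.9015     0.7033     1.8426     1.1794]
  [   0.1794     0.0538     0.1224     1.1399]
x = (I − A)⁻¹ d = adj(I−A)·d / det(I−A), with det(I−A) = 0.3860125:
  x_U = (0.483875·200 + 0.061375·50 + 0.093250·380 + 0.092250·290) / 0.3860125 = 162.03125 / 0.3860125 ≈ 419.76
  x_D = (0.224250·200 + 0.541000·50 + 0.208750·380 + 0.310000·290) / 0.3860125 = 241.125 / 0.3860125 ≈ 624.66
  x_M = (0.348000·200 + 0.271500·50 + 0.711250·380 + 0.455250·290) / 0.3860125 = 485.4725 / 0.3860125 ≈ 1257.66
  x_R = (0.069250·200 + 0.020750·50 + 0.047250·380 + 0.440000·290) / 0.3860125 = 160.4425 / 0.3860125 ≈ 415.64

x_R = 415.64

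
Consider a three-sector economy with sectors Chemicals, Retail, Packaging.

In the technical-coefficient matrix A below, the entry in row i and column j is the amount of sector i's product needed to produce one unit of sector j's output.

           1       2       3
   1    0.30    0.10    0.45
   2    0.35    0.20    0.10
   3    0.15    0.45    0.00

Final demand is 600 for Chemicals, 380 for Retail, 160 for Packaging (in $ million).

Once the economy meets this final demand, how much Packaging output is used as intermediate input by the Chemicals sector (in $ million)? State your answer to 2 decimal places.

z_31 = 256.24

I − A =
  [   0.70    -0.10    -0.45]
  [  -0.35     0.80    -0.10]
  [  -0.15    -0.45     1.00]
Cofactors of I−A, C_ij = (−1)^(i+j)·(minor ij) (rows/columns in the sector order above):
  C_11 = (0.80)(1.00) − (-0.10)(-0.45) = 0.7550
  C_12 = −[(-0.35)(1.00) − (-0.10)(-0.15)] = 0.3650
  C_13 = (-0.35)(-0.45) − (0.80)(-0.15) = 0.2775
  C_21 = −[(-0.10)(1.00) − (-0.45)(-0.45)] = 0.3025
  C_22 = (0.70)(1.00) − (-0.45)(-0.15) = 0.6325
  C_23 = −[(0.70)(-0.45) − (-0.10)(-0.15)] = 0.3300
  C_31 = (-0.10)(-0.10) − (-0.45)(0.80) = 0.3700
  C_32 = −[(0.70)(-0.10) − (-0.45)(-0.35)] = 0.2275
  C_33 = (0.70)(0.80) − (-0.10)(-0.35) = 0.5250
det(I−A) = Σ_j (I−A)_1j·C_1j = (0.70)(0.7550) + (-0.10)(0.3650) + (-0.45)(0.2775) = 0.367125
adj(I−A) = Cᵀ =
  [ 0.7550   0.3025   0.3700]
  [ 0.3650   0.6325   0.2275]
  [ 0.2775   0.3300   0.5250]
(I − A)⁻¹ = adj(I−A) / det(I−A) ≈
  [   2.0565     0.8240     1.0078]
  [   0.9942     1.7228     0.6197]
  [   0.7559     0.8989     1.4300]
First solve x = (I − A)⁻¹ d = adj(I−A)·d / det(I−A); in particular x_1 = (0.7550·600 + 0.3025·380 + 0.3700·160) / 0.367125 = 627.15 / 0.367125 ≈ 1708.2737.
Intermediate flow from 3 to 1: z_31 = a_31 · x_1 = 0.15 × 627.15 / 0.367125 = 94.0725 / 0.367125 ≈ 256.24.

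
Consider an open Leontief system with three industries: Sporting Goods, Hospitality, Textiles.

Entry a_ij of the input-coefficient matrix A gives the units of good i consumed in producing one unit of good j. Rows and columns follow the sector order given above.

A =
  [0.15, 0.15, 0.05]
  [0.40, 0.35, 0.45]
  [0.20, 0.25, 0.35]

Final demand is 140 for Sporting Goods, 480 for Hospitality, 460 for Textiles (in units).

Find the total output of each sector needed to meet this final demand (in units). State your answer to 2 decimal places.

I − A =
  [   0.85    -0.15    -0.05]
  [  -0.40     0.65    -0.45]
  [  -0.20    -0.25     0.65]
Cofactors of I−A, C_ij = (−1)^(i+j)·(minor ij) (rows/columns in the sector order above):
  C_11 = (0.65)(0.65) − (-0.45)(-0.25) = 0.3100
  C_12 = −[(-0.40)(0.65) − (-0.45)(-0.20)] = 0.3500
  C_13 = (-0.40)(-0.25) − (0.65)(-0.20) = 0.2300
  C_21 = −[(-0.15)(0.65) − (-0.05)(-0.25)] = 0.1100
  C_22 = (0.85)(0.65) − (-0.05)(-0.20) = 0.5425
  C_23 = −[(0.85)(-0.25) − (-0.15)(-0.20)] = 0.2425
  C_31 = (-0.15)(-0.45) − (-0.05)(0.65) = 0.1000
  C_32 = −[(0.85)(-0.45) − (-0.05)(-0.40)] = 0.4025
  C_33 = (0.85)(0.65) − (-0.15)(-0.40) = 0.4925
det(I−A) = Σ_j (I−A)_1j·C_1j = (0.85)(0.3100) + (-0.15)(0.3500) + (-0.05)(0.2300) = 0.1995
adj(I−A) = Cᵀ =
  [ 0.3100   0.1100   0.1000]
  [ 0.3500   0.5425   0.4025]
  [ 0.2300   0.2425   0.4925]
(I − A)⁻¹ = adj(I−A) / det(I−A) ≈
  [   1.5539     0.5514     0.5013]
  [   1.7544     2.7193     2.0175]
  [   1.1529     1.2155     2.4687]
x = (I − A)⁻¹ d = adj(I−A)·d / det(I−A), with det(I−A) = 0.1995:
  x_S = (0.3100·140 + 0.1100·480 + 0.1000·460) / 0.1995 = 142.20 / 0.1995 ≈ 712.78
  x_H = (0.3500·140 + 0.5425·480 + 0.4025·460) / 0.1995 = 494.55 / 0.1995 ≈ 2478.95
  x_T = (0.2300·140 + 0.2425·480 + 0.4925·460) / 0.1995 = 375.15 / 0.1995 ≈ 1880.45

x_S = 712.78, x_H = 2478.95, x_T = 1880.45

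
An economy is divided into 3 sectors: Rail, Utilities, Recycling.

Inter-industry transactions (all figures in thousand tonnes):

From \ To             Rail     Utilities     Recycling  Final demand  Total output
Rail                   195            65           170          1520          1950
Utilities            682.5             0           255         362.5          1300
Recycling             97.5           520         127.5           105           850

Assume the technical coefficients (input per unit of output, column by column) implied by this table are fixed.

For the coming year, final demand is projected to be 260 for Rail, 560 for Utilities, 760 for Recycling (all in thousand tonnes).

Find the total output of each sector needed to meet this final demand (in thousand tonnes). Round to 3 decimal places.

x_1 = 699.068, x_2 = 1263.642, x_3 = 1529.894

Technical coefficients a_ij = z_ij / X_j:
  a_11 = 195/1950 = 0.10, a_21 = 682.5/1950 = 0.35, a_31 = 97.5/1950 = 0.05
  a_12 = 65/1300 = 0.05, a_22 = 0/1300 = 0.00, a_32 = 520/1300 = 0.40
  a_13 = 170/850 = 0.20, a_23 = 255/850 = 0.30, a_33 = 127.5/850 = 0.15
I − A =
  [   0.90    -0.05    -0.20]
  [  -0.35     1.00    -0.30]
  [  -0.05    -0.40     0.85]
Cofactors of I−A, C_ij = (−1)^(i+j)·(minor ij) (rows/columns in the sector order above):
  C_11 = (1.00)(0.85) − (-0.30)(-0.40) = 0.7300
  C_12 = −[(-0.35)(0.85) − (-0.30)(-0.05)] = 0.3125
  C_13 = (-0.35)(-0.40) − (1.00)(-0.05) = 0.1900
  C_21 = −[(-0.05)(0.85) − (-0.20)(-0.40)] = 0.1225
  C_22 = (0.90)(0.85) − (-0.20)(-0.05) = 0.7550
  C_23 = −[(0.90)(-0.40) − (-0.05)(-0.05)] = 0.3625
  C_31 = (-0.05)(-0.30) − (-0.20)(1.00) = 0.2150
  C_32 = −[(0.90)(-0.30) − (-0.20)(-0.35)] = 0.3400
  C_33 = (0.90)(1.00) − (-0.05)(-0.35) = 0.8825
det(I−A) = Σ_j (I−A)_1j·C_1j = (0.90)(0.7300) + (-0.05)(0.3125) + (-0.20)(0.1900) = 0.603375
adj(I−A) = Cᵀ =
  [ 0.7300   0.1225   0.2150]
  [ 0.3125   0.7550   0.3400]
  [ 0.1900   0.3625   0.8825]
(I − A)⁻¹ = adj(I−A) / det(I−A) ≈
  [   1.2099     0.2030     0.3563]
  [   0.5179     1.2513     0.5635]
  [   0.3149     0.6008     1.4626]
x = (I − A)⁻¹ d = adj(I−A)·d / det(I−A), with det(I−A) = 0.603375:
  x_1 = (0.7300·260 + 0.1225·560 + 0.2150·760) / 0.603375 = 421.80 / 0.603375 ≈ 699.068
  x_2 = (0.3125·260 + 0.7550·560 + 0.3400·760) / 0.603375 = 762.45 / 0.603375 ≈ 1263.642
  x_3 = (0.1900·260 + 0.3625·560 + 0.8825·760) / 0.603375 = 923.10 / 0.603375 ≈ 1529.894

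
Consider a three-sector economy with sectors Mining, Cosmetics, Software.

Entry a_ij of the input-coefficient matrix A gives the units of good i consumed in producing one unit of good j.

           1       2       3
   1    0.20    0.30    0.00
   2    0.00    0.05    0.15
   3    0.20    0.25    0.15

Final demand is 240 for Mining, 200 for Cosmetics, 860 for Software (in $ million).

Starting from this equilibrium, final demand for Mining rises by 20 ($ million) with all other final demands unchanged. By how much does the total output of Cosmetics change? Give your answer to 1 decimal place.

I − A =
  [   0.80    -0.30     0.00]
  [   0.00     0.95    -0.15]
  [  -0.20    -0.25     0.85]
Cofactors of I−A, C_ij = (−1)^(i+j)·(minor ij) (rows/columns in the sector order above):
  C_11 = (0.95)(0.85) − (-0.15)(-0.25) = 0.7700
  C_12 = −[(0.00)(0.85) − (-0.15)(-0.20)] = 0.0300
  C_13 = (0.00)(-0.25) − (0.95)(-0.20) = 0.1900
  C_21 = −[(-0.30)(0.85) − (0.00)(-0.25)] = 0.2550
  C_22 = (0.80)(0.85) − (0.00)(-0.20) = 0.6800
  C_23 = −[(0.80)(-0.25) − (-0.30)(-0.20)] = 0.2600
  C_31 = (-0.30)(-0.15) − (0.00)(0.95) = 0.0450
  C_32 = −[(0.80)(-0.15) − (0.00)(0.00)] = 0.1200
  C_33 = (0.80)(0.95) − (-0.30)(0.00) = 0.7600
det(I−A) = Σ_j (I−A)_1j·C_1j = (0.80)(0.7700) + (-0.30)(0.0300) + (0.00)(0.1900) = 0.6070
adj(I−A) = Cᵀ =
  [ 0.7700   0.2550   0.0450]
  [ 0.0300   0.6800   0.1200]
  [ 0.1900   0.2600   0.7600]
(I − A)⁻¹ = adj(I−A) / det(I−A) ≈
  [   1.2685     0.4201     0.0741]
  [   0.0494     1.1203     0.1977]
  [   0.3130     0.4283     1.2521]
Δx = (I − A)⁻¹ Δd with Δd having +20 in the Mining component and 0 elsewhere.
So Δx_2 = L_21 · (+20), where L_21 = adj(I−A)_21 / det(I−A) = 0.0300 / 0.6070.
Δx_2 = 0.0300 × (+20) / 0.6070 = 0.60 / 0.6070 ≈ 1.0.

Δx_2 = 1.0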